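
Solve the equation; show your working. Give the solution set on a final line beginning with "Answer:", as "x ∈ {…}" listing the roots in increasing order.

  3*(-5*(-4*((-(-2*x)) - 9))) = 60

Step 1. [3*(-5*(-4*((-(-2*x)) - 9))) = 60] 3 out front; divide by 3, so div: -5*(-4*((-(-2*x)) - 9)) = 20.
Step 2. [-5*(-4*((-(-2*x)) - 9)) = 20] divide by the outer -5 ⇒ div: -4*((-(-2*x)) - 9) = -4.
Step 3. [-4*((-(-2*x)) - 9) = -4] divide by the outer -4, so div: (-(-2*x)) - 9 = 1.
Step 4. [(-(-2*x)) - 9 = 1] add 9: x sits inside (… - 9). So sub: -(-2*x) = 10.
Step 5. [-(-2*x) = 10] flip signs both sides, so neg: -2*x = -10.
Step 6. [-2*x = -10] -2 out front; divide by -2, so div: x = 5.

Answer: x ∈ {5}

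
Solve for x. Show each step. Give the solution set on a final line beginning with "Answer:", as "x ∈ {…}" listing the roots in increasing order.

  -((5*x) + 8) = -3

Step 1. [-((5*x) + 8) = -3] LHS negated; negate both sides, so neg: (5*x) + 8 = 3.
Step 2. [(5*x) + 8 = 3] the outer +8 inverts by subtracting 8 ⇒ sub: 5*x = -5.
Step 3. [5*x = -5] 5 out front; divide by 5. So div: x = -1.

Answer: x ∈ {-1}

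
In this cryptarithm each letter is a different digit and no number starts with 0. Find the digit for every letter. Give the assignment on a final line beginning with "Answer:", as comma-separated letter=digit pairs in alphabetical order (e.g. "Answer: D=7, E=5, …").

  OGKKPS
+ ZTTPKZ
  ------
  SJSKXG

Step 1. [col 1: S + Z ≡ G (mod 10)] S=7 is one option consistent with column 1 (S + Z ≡ G (mod 10), carry-in 0) — take it. So S=7.
Step 2. [col 1: S + Z ≡ G (mod 10)] column 1 (S + Z ≡ G (mod 10), carry-in 0) doesn't pin Z yet; pick Z=1 and continue ⇒ Z=1.
Step 3. [col 1: S + Z ≡ G (mod 10)] column 1 reads S+Z+carry(0)=G with S=7, Z=1; with digits 1,7 already taken and all letters distinct, the only value for G is 8. So G=8.
Step 4. [col 2: P + K ≡ X (mod 10)] no forcing yet in column 2 (carry-in 0); P=9 is free and consistent — try it. So P=9.
Step 5. [col 2: P + K ≡ X (mod 10)] no forcing yet in column 2 (carry-in 0); K=4 is free and consistent — try it ⇒ K=4.
Step 6. [col 2: P + K ≡ X (mod 10)] in column 2 we have P+K≡X with carry-in 0; given P=9, K=4 and digits 1,4,7,8,9 already taken and all letters distinct, that pins X to 3, so X=3.
Step 7. [col 4: K + T ≡ S (mod 10)] column 4 reads K+T+carry(1)=S with K=4, S=7; with digits 1,3,4,7,8,9 already taken and all letters distinct, the only value for T is 2, so T=2.
Step 8. [col 5: G + T ≡ J (mod 10)] in column 5 we have G+T≡J with carry-in 0; given G=8, T=2 and digits 1,2,3,4,7,8,9 already taken and all letters distinct, that pins J to 0 ⇒ J=0.
Step 9. [col 6: O + Z ≡ S (mod 10)] column 6: given Z=1, S=7, carry-in 1, and digits 0,1,2,3,4,7,8,9 already taken and all letters distinct, O+Z≡S (mod 10) forces O=5. So O=5.

Answer: G=8, J=0, K=4, O=5, P=9, S=7, T=2, X=3, Z=1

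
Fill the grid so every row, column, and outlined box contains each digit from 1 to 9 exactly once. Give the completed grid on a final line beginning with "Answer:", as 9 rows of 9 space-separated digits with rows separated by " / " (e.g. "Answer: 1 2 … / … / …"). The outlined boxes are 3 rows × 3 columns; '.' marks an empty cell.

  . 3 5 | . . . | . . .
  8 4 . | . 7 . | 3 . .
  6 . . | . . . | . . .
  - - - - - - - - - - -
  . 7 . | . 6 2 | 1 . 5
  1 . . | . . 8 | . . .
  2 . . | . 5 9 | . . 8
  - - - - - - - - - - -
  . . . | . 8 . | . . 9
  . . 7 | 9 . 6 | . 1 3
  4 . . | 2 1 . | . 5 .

Step 1. [r6c2∈{6}] nothing but 6 survives at r6c2, so r6c2=6.
Step 2. [r3c7∈{2,4,5,7,8,9}] in col 7, 5 fits only at r3c7. So r3c7=5.
Step 3. [r6c4∈{1,3,4,7}] 1 has one home in row 6: r6c4 ⇒ r6c4=1.
Step 4. [r8c5∈{4}] nothing but 4 survives at r8c5. So r8c5=4.
Step 5. [r5c4∈{3,4,7}] box 5 places 7 nowhere but r5c4. So r5c4=7.
Step 6. [r4c4∈{3,4}] 4 has one home in box 5: r4c4. So r4c4=4.
Step 7. [r1c1∈{7,9}] in col 1, 7 fits only at r1c1, so r1c1=7.
Step 8. [r4c1∈{3,9}] col 1 places 9 nowhere but r4c1, so r4c1=9.
Step 9. [r7c1∈{3,5}] in col 1, 3 fits only at r7c1, so r7c1=3.
Step 10. [r3c4∈{3,8}] 3 has one home in col 4: r3c4 ⇒ r3c4=3.
Step 11. [r3c8∈{2,4,7,8,9}] row 3 places 8 nowhere but r3c8, so r3c8=8.
Step 12. [r3c9∈{1,2,4,7}] in row 3, 7 fits only at r3c9. So r3c9=7.
Step 13. [r9c9∈{6}] r9c9 is down to just 6 ⇒ r9c9=6.
Step 14. [r4c8∈{3}] r4c8 is down to just 3. So r4c8=3.
Step 15. [r7c4∈{5}] r7c4 has the single candidate 5 ⇒ r7c4=5.
Step 16. [r7c6∈{7}] nothing but 7 survives at r7c6, so r7c6=7.
Step 17. [r7c3∈{1,2,6}] row 7 places 6 nowhere but r7c3, so r7c3=6.
Step 18. [r6c8∈{4,7}] r6c8 is the only open cell in col 8 admitting 7, so r6c8=7.
Step 19. [r6c7∈{4}] nothing but 4 survives at r6c7 ⇒ r6c7=4.
Step 20. [r7c7∈{2}] nothing but 2 survives at r7c7, so r7c7=2.
Step 21. [r1c9∈{1,2,4}] r1c9 is the only open cell in col 9 admitting 4 ⇒ r1c9=4.
Step 22. [r2c9∈{1,2}] r2c9 is the only open cell in col 9 admitting 1 ⇒ r2c9=1.
Step 23. [r3c3∈{1,2,9}] in col 3, 1 fits only at r3c3 ⇒ r3c3=1.
Step 24. [r2c3∈{2,9}] across col 3, 2 lands solely at r2c3, so r2c3=2.
Step 25. [r1c8∈{2,6,9}] 2 has one home in box 3: r1c8, so r1c8=2.
Step 26. [r2c8∈{6,9}] r2c8 is the only open cell in row 2 admitting 9. So r2c8=9.
Step 27. [r8c2∈{2,5,8}] in row 8, 2 fits only at r8c2 ⇒ r8c2=2.
Step 28. [r9c2∈{8,9}] r9c2 is the only open cell in col 2 admitting 8. So r9c2=8.
Step 29. [r1c7∈{6}] nothing but 6 survives at r1c7, so r1c7=6.
Step 30. [r3c2∈{9}] r3c2 is down to just 9, so r3c2=9.
Step 31. [r5c5∈{3}] r5c5 is down to just 3. So r5c5=3.
Step 32. [r4c3∈{8}] r4c3 has the single candidate 8, so r4c3=8.
Step 33. [r8c1∈{5}] only 5 remains possible at r8c1, so r8c1=5.
Step 34. [r9c6∈{3}] only 3 remains possible at r9c6, so r9c6=3.
Step 35. [r2c4∈{6}] r2c4's peers cover all but 6. So r2c4=6.
Step 36. [r3c5∈{2}] r3c5 has the single candidate 2. So r3c5=2.
Step 37. [r1c5∈{9}] r1c5 is down to just 9. So r1c5=9.
Step 38. [r8c7∈{8}] r8c7 has the single candidate 8. So r8c7=8.
Step 39. [r5c9∈{2}] r5c9 has the single candidate 2 ⇒ r5c9=2.
Step 40. [r7c8∈{4}] only 4 remains possible at r7c8, so r7c8=4.
Step 41. [r6c3∈{3}] only 3 remains possible at r6c3 ⇒ r6c3=3.
Step 42. [r2c6∈{5}] r2c6's peers cover all but 5 ⇒ r2c6=5.
Step 43. [r3c6∈{4}] nothing but 4 survives at r3c6. So r3c6=4.
Step 44. [r1c4∈{8}] r1c4's peers cover all but 8, so r1c4=8.
Step 45. [r1c6∈{1}] r1c6 is down to just 1, so r1c6=1.
Step 46. [r9c7∈{7}] r9c7's peers cover all but 7. So r9c7=7.
Step 47. [r9c3∈{9}] r9c3 is down to just 9. So r9c3=9.
Step 48. [r5c3∈{4}] nothing but 4 survives at r5c3. So r5c3=4.
Step 49. [r5c8∈{6}] r5c8 has the single candidate 6. So r5c8=6.
Step 50. [r7c2∈{1}] r7c2 has the single candidate 1 ⇒ r7c2=1.
Step 51. [r5c7∈{9}] nothing but 9 survives at r5c7. So r5c7=9.
Step 52. [r5c2∈{5}] r5c2 has the single candidate 5. So r5c2=5.

Answer: 7 3 5 8 9 1 6 2 4 / 8 4 2 6 7 5 3 9 1 / 6 9 1 3 2 4 5 8 7 / 9 7 8 4 6 2 1 3 5 / 1 5 4 7 3 8 9 6 2 / 2 6 3 1 5 9 4 7 8 / 3 1 6 5 8 7 2 4 9 / 5 2 7 9 4 6 8 1 3 / 4 8 9 2 1 3 7 5 6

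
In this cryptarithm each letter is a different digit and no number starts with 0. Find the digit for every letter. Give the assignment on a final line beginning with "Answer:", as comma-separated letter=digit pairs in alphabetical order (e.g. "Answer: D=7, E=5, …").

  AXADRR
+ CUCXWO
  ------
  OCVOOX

Step 1. [col 1: R + O ≡ X (mod 10)] column 1 (R + O ≡ X (mod 10), carry-in 0) doesn't pin X yet; pick X=4 and continue ⇒ X=4.
Step 2. [col 1: R + O ≡ X (mod 10)] no forcing yet in column 1 (carry-in 0); O=6 is free and consistent — try it. So O=6.
Step 3. [col 1: R + O ≡ X (mod 10)] column 1 reads R+O+carry(0)=X with O=6, X=4; with digits 4,6 already taken and all letters distinct, the only value for R is 8, so R=8.
Step 4. [col 2: R + W ≡ O (mod 10)] column 2: given R=8, O=6, carry-in 1, and digits 4,6,8 already taken and all letters distinct, R+W≡O (mod 10) forces W=7 ⇒ W=7.
Step 5. [col 3: D + X ≡ O (mod 10)] column 3 reads D+X+carry(1)=O with X=4, O=6; with digits 4,6,7,8 already taken and all letters distinct, the only value for D is 1. So D=1.
Step 6. [col 4: A + C ≡ V (mod 10)] no forcing yet in column 4 (carry-in 0); C=3 is free and consistent — try it, so C=3.
Step 7. [col 4: A + C ≡ V (mod 10)] column 4 (A + C ≡ V (mod 10), carry-in 0) doesn't pin A yet; pick A=2 and continue ⇒ A=2.
Step 8. [col 4: A + C ≡ V (mod 10)] column 4: given A=2, C=3, carry-in 0, and digits 1,2,3,4,6,7,8 already taken and all letters distinct, A+C≡V (mod 10) forces V=5 ⇒ V=5.
Step 9. [col 5: X + U ≡ C (mod 10)] from column 5 (X=4, C=3, carry-in 0, digits 1,2,3,4,5,6,7,8 already taken and all letters distinct): U must equal 9. So U=9.

Answer: A=2, C=3, D=1, O=6, R=8, U=9, V=5, W=7, X=4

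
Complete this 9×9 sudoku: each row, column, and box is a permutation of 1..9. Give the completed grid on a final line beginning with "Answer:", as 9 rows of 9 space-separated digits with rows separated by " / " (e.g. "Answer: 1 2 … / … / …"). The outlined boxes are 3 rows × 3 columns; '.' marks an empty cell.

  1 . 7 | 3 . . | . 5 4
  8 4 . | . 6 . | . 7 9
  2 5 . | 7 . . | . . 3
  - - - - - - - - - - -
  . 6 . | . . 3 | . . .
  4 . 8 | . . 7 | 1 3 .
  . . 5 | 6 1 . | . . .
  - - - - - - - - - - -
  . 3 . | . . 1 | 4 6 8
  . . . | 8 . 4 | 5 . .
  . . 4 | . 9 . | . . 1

Step 1. [r9c8∈{2}] r9c8 has the single candidate 2 ⇒ r9c8=2.
Step 2. [r9c4∈{5}] nothing but 5 survives at r9c4, so r9c4=5.
Step 3. [r7c4∈{2}] r7c4 has the single candidate 2. So r7c4=2.
Step 4. [r8c9∈{7}] only 7 remains possible at r8c9 ⇒ r8c9=7.
Step 5. [r7c3∈{9}] nothing but 9 survives at r7c3, so r7c3=9.
Step 6. [r6c9∈{2}] only 2 remains possible at r6c9. So r6c9=2.
Step 7. [r5c4∈{9}] r5c4 is down to just 9. So r5c4=9.
Step 8. [r6c6∈{8}] only 8 remains possible at r6c6, so r6c6=8.
Step 9. [r1c7∈{2,6,8}] r1c7 is the only open cell in row 1 admitting 6 ⇒ r1c7=6.
Step 10. [r5c2∈{2}] r5c2 is down to just 2. So r5c2=2.
Step 11. [r3c7∈{8}] only 8 remains possible at r3c7. So r3c7=8.
Step 12. [r4c5∈{2,4,5}] r4c5 is the only open cell in row 4 admitting 2, so r4c5=2.
Step 13. [r1c6∈{2,9}] row 1 places 2 nowhere but r1c6. So r1c6=2.
Step 14. [r8c8∈{9}] r8c8's peers cover all but 9. So r8c8=9.
Step 15. [r8c1∈{6}] nothing but 6 survives at r8c1, so r8c1=6.
Step 16. [r9c1∈{7}] r9c1 has the single candidate 7 ⇒ r9c1=7.
Step 17. [r4c1∈{9}] nothing but 9 survives at r4c1 ⇒ r4c1=9.
Step 18. [r6c2∈{7}] r6c2 is down to just 7. So r6c2=7.
Step 19. [r5c9∈{5,6}] across row 5, 6 lands solely at r5c9 ⇒ r5c9=6.
Step 20. [r4c8∈{4,8}] 8 has one home in row 4: r4c8, so r4c8=8.
Step 21. [r8c2∈{1}] only 1 remains possible at r8c2, so r8c2=1.
Step 22. [r8c3∈{2}] r8c3 has the single candidate 2, so r8c3=2.
Step 23. [r3c5∈{4}] r3c5's peers cover all but 4, so r3c5=4.
Step 24. [r2c3∈{3}] only 3 remains possible at r2c3, so r2c3=3.
Step 25. [r2c7∈{2}] r2c7's peers cover all but 2. So r2c7=2.
Step 26. [r4c3∈{1}] r4c3 has the single candidate 1. So r4c3=1.
Step 27. [r6c7∈{9}] r6c7's peers cover all but 9 ⇒ r6c7=9.
Step 28. [r6c1∈{3}] nothing but 3 survives at r6c1, so r6c1=3.
Step 29. [r3c6∈{9}] only 9 remains possible at r3c6. So r3c6=9.
Step 30. [r3c3∈{6}] r3c3 has the single candidate 6 ⇒ r3c3=6.
Step 31. [r7c5∈{7}] nothing but 7 survives at r7c5, so r7c5=7.
Step 32. [r9c6∈{6}] r9c6 has the single candidate 6 ⇒ r9c6=6.
Step 33. [r2c6∈{5}] r2c6 is down to just 5. So r2c6=5.
Step 34. [r9c7∈{3}] r9c7 has the single candidate 3 ⇒ r9c7=3.
Step 35. [r4c4∈{4}] r4c4 is down to just 4 ⇒ r4c4=4.
Step 36. [r9c2∈{8}] r9c2's peers cover all but 8. So r9c2=8.
Step 37. [r1c2∈{9}] r1c2 has the single candidate 9. So r1c2=9.
Step 38. [r5c5∈{5}] nothing but 5 survives at r5c5. So r5c5=5.
Step 39. [r2c4∈{1}] r2c4 is down to just 1. So r2c4=1.
Step 40. [r4c7∈{7}] r4c7 is down to just 7, so r4c7=7.
Step 41. [r6c8∈{4}] r6c8's peers cover all but 4 ⇒ r6c8=4.
Step 42. [r4c9∈{5}] nothing but 5 survives at r4c9. So r4c9=5.
Step 43. [r7c1∈{5}] r7c1's peers cover all but 5. So r7c1=5.
Step 44. [r3c8∈{1}] r3c8's peers cover all but 1, so r3c8=1.
Step 45. [r8c5∈{3}] nothing but 3 survives at r8c5, so r8c5=3.
Step 46. [r1c5∈{8}] r1c5 has the single candidate 8 ⇒ r1c5=8.

Answer: 1 9 7 3 8 2 6 5 4 / 8 4 3 1 6 5 2 7 9 / 2 5 6 7 4 9 8 1 3 / 9 6 1 4 2 3 7 8 5 / 4 2 8 9 5 7 1 3 6 / 3 7 5 6 1 8 9 4 2 / 5 3 9 2 7 1 4 6 8 / 6 1 2 8 3 4 5 9 7 / 7 8 4 5 9 6 3 2 1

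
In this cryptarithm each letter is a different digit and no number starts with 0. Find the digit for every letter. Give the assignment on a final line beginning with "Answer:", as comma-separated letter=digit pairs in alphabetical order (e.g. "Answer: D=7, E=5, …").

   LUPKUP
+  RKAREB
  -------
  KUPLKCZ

Step 1. [col 1: P + B ≡ Z (mod 10)] no forcing yet in column 1 (carry-in 0); B=7 is free and consistent — try it, so B=7.
Step 2. [col 1: P + B ≡ Z (mod 10)] column 1 (P + B ≡ Z (mod 10), carry-in 0) doesn't pin P yet; pick P=5 and continue ⇒ P=5.
Step 3. [K] K is the leading digit of a 7-digit sum of two 6-digit numbers; the final carry is exactly 1, so K=1.
Step 4. [col 1: P + B ≡ Z (mod 10)] column 1: given P=5, B=7, carry-in 0, and digits 1,5,7 already taken and all letters distinct, P+B≡Z (mod 10) forces Z=2 ⇒ Z=2.
Step 5. [col 2: U + E ≡ C (mod 10)] E=6 is one option consistent with column 2 (U + E ≡ C (mod 10), carry-in 1) — take it ⇒ E=6.
Step 6. [col 2: U + E ≡ C (mod 10)] column 2: given E=6, carry-in 1, and digits 1,2,5,6,7 already taken and all letters distinct, U+E≡C (mod 10) forces U=3, so U=3.
Step 7. [col 2: U + E ≡ C (mod 10)] in column 2 we have U+E≡C with carry-in 1; given U=3, E=6 and digits 1,2,3,5,6,7 already taken and all letters distinct, that pins C to 0 ⇒ C=0.
Step 8. [col 3: K + R ≡ K (mod 10)] in column 3 we have K+R≡K with carry-in 1; given K=1 and digits 0,1,2,3,5,6,7 already taken and all letters distinct, that pins R to 9, so R=9.
Step 9. [col 4: P + A ≡ L (mod 10)] in column 4 we have P+A≡L with carry-in 1; given P=5 and digits 0,1,2,3,5,6,7,9 already taken and all letters distinct, that pins L to 4. So L=4.
Step 10. [col 4: P + A ≡ L (mod 10)] column 4 reads P+A+carry(1)=L with P=5, L=4; with digits 0,1,2,3,4,5,6,7,9 already taken and all letters distinct, the only value for A is 8, so A=8.

Answer: A=8, B=7, C=0, E=6, K=1, L=4, P=5, R=9, U=3, Z=2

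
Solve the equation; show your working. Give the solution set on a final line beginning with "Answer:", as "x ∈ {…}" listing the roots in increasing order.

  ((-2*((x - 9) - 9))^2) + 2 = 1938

Step 1. [((-2*((x - 9) - 9))^2) + 2 = 1938] subtract 2: x sits inside (… + 2). So sub: (-2*((x - 9) - 9))^2 = 1936.
Step 2. [(-2*((x - 9) - 9))^2 = 1936] 1936 ≥ 0, LHS is (·)² — take ±√. So sqrt: -2*((x - 9) - 9) = 44 or -44.
Step 3. [-2*((x - 9) - 9) = 44 or -44] LHS = -2·(…); ÷-2 both sides ⇒ div: (x - 9) - 9 = -22 or 22.
Step 4. [(x - 9) - 9 = -22 or 22] peel the -9: add 9 from each side. So sub: x - 9 = -13 or 31.
Step 5. [x - 9 = -13 or 31] add 9: x sits inside (… - 9). So sub: x = -4 or 40.

Answer: x ∈ {-4, 40}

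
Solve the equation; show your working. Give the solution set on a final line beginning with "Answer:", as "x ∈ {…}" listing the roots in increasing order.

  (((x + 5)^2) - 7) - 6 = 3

Step 1. [(((x + 5)^2) - 7) - 6 = 3] peel the -6: add 6 from each side. So sub: ((x + 5)^2) - 7 = 9.
Step 2. [((x + 5)^2) - 7 = 9] peel the -7: add 7 from each side, so sub: (x + 5)^2 = 16.
Step 3. [(x + 5)^2 = 16] LHS squared, RHS 16 ≥ 0: apply √ (±). So sqrt: x + 5 = 4 or -4.
Step 4. [x + 5 = 4 or -4] 5 comes off first (subtract 5). So sub: x = -1 or -9.

Answer: x ∈ {-9, -1}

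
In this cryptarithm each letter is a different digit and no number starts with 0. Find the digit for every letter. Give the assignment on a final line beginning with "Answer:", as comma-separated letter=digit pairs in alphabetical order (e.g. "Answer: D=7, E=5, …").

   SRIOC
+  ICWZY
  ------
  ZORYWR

Step 1. [Z] Z is the leading digit of a 6-digit sum of two 5-digit numbers; the final carry is exactly 1, so Z=1.
Step 2. [col 1: C + Y ≡ R (mod 10)] several values work for C in column 1 (C + Y ≡ R (mod 10), carry-in 0); try C=9 ⇒ C=9.
Step 3. [col 1: C + Y ≡ R (mod 10)] several values work for Y in column 1 (C + Y ≡ R (mod 10), carry-in 0); try Y=3, so Y=3.
Step 4. [col 1: C + Y ≡ R (mod 10)] from column 1 (C=9, Y=3, carry-in 0, digits 1,3,9 already taken and all letters distinct): R must equal 2 ⇒ R=2.
Step 5. [col 2: O + Z ≡ W (mod 10)] W=7 is one option consistent with column 2 (O + Z ≡ W (mod 10), carry-in 1) — take it ⇒ W=7.
Step 6. [col 2: O + Z ≡ W (mod 10)] from column 2 (Z=1, W=7, carry-in 1, digits 1,2,3,7,9 already taken and all letters distinct): O must equal 5, so O=5.
Step 7. [col 3: I + W ≡ Y (mod 10)] column 3 reads I+W+carry(0)=Y with W=7, Y=3; with digits 1,2,3,5,7,9 already taken and all letters distinct, the only value for I is 6 ⇒ I=6.
Step 8. [col 5: S + I ≡ O (mod 10)] in column 5 we have S+I≡O with carry-in 1; given I=6, O=5 and digits 1,2,3,5,6,7,9 already taken and all letters distinct, that pins S to 8, so S=8.

Answer: C=9, I=6, O=5, R=2, S=8, W=7, Y=3, Z=1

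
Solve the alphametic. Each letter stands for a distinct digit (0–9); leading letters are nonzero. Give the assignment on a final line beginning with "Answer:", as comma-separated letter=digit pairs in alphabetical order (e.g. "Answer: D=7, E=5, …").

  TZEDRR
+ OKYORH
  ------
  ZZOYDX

Step 1. [col 1: R + H ≡ X (mod 10)] column 1 (R + H ≡ X (mod 10), carry-in 0) doesn't pin X yet; pick X=4 and continue. So X=4.
Step 2. [col 1: R + H ≡ X (mod 10)] no forcing yet in column 1 (carry-in 0); H=8 is free and consistent — try it ⇒ H=8.
Step 3. [col 1: R + H ≡ X (mod 10)] from column 1 (H=8, X=4, carry-in 0, digits 4,8 already taken and all letters distinct): R must equal 6. So R=6.
Step 4. [col 2: R + R ≡ D (mod 10)] column 2: given R=6, carry-in 1, and digits 4,6,8 already taken and all letters distinct, R+R≡D (mod 10) forces D=3 ⇒ D=3.
Step 5. [col 3: D + O ≡ Y (mod 10)] no forcing yet in column 3 (carry-in 1); O=7 is free and consistent — try it ⇒ O=7.
Step 6. [col 3: D + O ≡ Y (mod 10)] from column 3 (D=3, O=7, carry-in 1, digits 3,4,6,7,8 already taken and all letters distinct): Y must equal 1, so Y=1.
Step 7. [col 4: E + Y ≡ O (mod 10)] from column 4 (Y=1, O=7, carry-in 1, digits 1,3,4,6,7,8 already taken and all letters distinct): E must equal 5, so E=5.
Step 8. [col 5: Z + K ≡ Z (mod 10)] column 5: given nothing yet, carry-in 0, and digits 1,3,4,5,6,7,8 already taken and all letters distinct, Z+K≡Z (mod 10) forces K=0, so K=0.
Step 9. [col 5: Z + K ≡ Z (mod 10)] column 5 (Z + K ≡ Z (mod 10), carry-in 0) doesn't pin Z yet; pick Z=9 and continue, so Z=9.
Step 10. [col 6: T + O ≡ Z (mod 10)] column 6 reads T+O+carry(0)=Z with O=7, Z=9; with digits 0,1,3,4,5,6,7,8,9 already taken and all letters distinct, the only value for T is 2, so T=2.

Answer: D=3, E=5, H=8, K=0, O=7, R=6, T=2, X=4, Y=1, Z=9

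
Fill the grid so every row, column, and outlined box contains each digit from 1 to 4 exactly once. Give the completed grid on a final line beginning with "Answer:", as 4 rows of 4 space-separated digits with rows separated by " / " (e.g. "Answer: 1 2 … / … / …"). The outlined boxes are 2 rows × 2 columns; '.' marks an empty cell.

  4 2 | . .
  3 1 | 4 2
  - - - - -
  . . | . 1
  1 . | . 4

Step 1. [r4c2∈{3}] r4c2's peers cover all but 3 ⇒ r4c2=3.
Step 2. [r3c3∈{2,3}] r3c3 is the only open cell in row 3 admitting 3. So r3c3=3.
Step 3. [r3c1∈{2}] nothing but 2 survives at r3c1, so r3c1=2.
Step 4. [r4c3∈{2}] r4c3 is down to just 2. So r4c3=2.
Step 5. [r3c2∈{4}] nothing but 4 survives at r3c2. So r3c2=4.
Step 6. [r1c3∈{1}] r1c3 has the single candidate 1 ⇒ r1c3=1.
Step 7. [r1c4∈{3}] r1c4 is down to just 3 ⇒ r1c4=3.

Answer: 4 2 1 3 / 3 1 4 2 / 2 4 3 1 / 1 3 2 4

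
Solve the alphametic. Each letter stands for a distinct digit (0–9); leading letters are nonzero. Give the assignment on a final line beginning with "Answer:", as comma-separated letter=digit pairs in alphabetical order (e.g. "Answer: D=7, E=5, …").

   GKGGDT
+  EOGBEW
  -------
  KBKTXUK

Step 1. [col 1: T + W ≡ K (mod 10)] T=5 is one option consistent with column 1 (T + W ≡ K (mod 10), carry-in 0) — take it. So T=5.
Step 2. [col 1: T + W ≡ K (mod 10)] W=6 is one option consistent with column 1 (T + W ≡ K (mod 10), carry-in 0) — take it. So W=6.
Step 3. [col 1: T + W ≡ K (mod 10)] column 1 reads T+W+carry(0)=K with T=5, W=6; with digits 5,6 already taken and all letters distinct, the only value for K is 1 ⇒ K=1.
Step 4. [col 2: D + E ≡ U (mod 10)] no forcing yet in column 2 (carry-in 1); U=3 is free and consistent — try it. So U=3.
Step 5. [col 2: D + E ≡ U (mod 10)] several values work for E in column 2 (D + E ≡ U (mod 10), carry-in 1); try E=4, so E=4.
Step 6. [col 2: D + E ≡ U (mod 10)] column 2: given E=4, U=3, carry-in 1, and digits 1,3,4,5,6 already taken and all letters distinct, D+E≡U (mod 10) forces D=8 ⇒ D=8.
Step 7. [col 3: G + B ≡ X (mod 10)] column 3 reads G+B+carry(1)=X with nothing yet; with digits 1,3,4,5,6,8 already taken and all letters distinct, the only value for X is 0, so X=0.
Step 8. [col 3: G + B ≡ X (mod 10)] no forcing yet in column 3 (carry-in 1); B=2 is free and consistent — try it ⇒ B=2.
Step 9. [col 3: G + B ≡ X (mod 10)] column 3: given B=2, X=0, carry-in 1, and digits 0,1,2,3,4,5,6,8 already taken and all letters distinct, G+B≡X (mod 10) forces G=7. So G=7.
Step 10. [col 5: K + O ≡ K (mod 10)] from column 5 (K=1, carry-in 1, digits 0,1,2,3,4,5,6,7,8 already taken and all letters distinct): O must equal 9. So O=9.

Answer: B=2, D=8, E=4, G=7, K=1, O=9, T=5, U=3, W=6, X=0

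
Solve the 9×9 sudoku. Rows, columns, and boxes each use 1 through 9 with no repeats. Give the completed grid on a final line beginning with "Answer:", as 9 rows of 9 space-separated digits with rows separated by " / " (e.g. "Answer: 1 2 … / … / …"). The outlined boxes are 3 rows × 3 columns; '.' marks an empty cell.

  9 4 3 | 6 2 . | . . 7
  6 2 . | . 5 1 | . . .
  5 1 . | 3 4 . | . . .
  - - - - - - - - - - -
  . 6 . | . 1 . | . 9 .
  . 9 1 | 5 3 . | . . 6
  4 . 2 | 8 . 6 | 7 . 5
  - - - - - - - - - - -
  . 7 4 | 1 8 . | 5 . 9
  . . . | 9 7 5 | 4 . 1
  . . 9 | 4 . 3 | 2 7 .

Step 1. [r5c7∈{8}] r5c7's peers cover all but 8, so r5c7=8.
Step 2. [r9c9∈{8}] r9c9 has the single candidate 8, so r9c9=8.
Step 3. [r4c4∈{2,7}] 2 has one home in col 4: r4c4, so r4c4=2.
Step 4. [r4c7∈{3}] r4c7 is down to just 3 ⇒ r4c7=3.
Step 5. [r4c9∈{4}] r4c9's peers cover all but 4, so r4c9=4.
Step 6. [r4c6∈{7}] r4c6 has the single candidate 7. So r4c6=7.
Step 7. [r7c8∈{3,6}] in row 7, 6 fits only at r7c8. So r7c8=6.
Step 8. [r8c1∈{2,3,8}] 2 has one home in row 8: r8c1 ⇒ r8c1=2.
Step 9. [r3c3∈{7,8}] r3c3 is the only open cell in row 3 admitting 7. So r3c3=7.
Step 10. [r2c3∈{8}] nothing but 8 survives at r2c3, so r2c3=8.
Step 11. [r3c6∈{8,9}] col 6 places 9 nowhere but r3c6, so r3c6=9.
Step 12. [r1c8∈{1,5,8}] across row 1, 5 lands solely at r1c8 ⇒ r1c8=5.
Step 13. [r8c8∈{3}] r8c8's peers cover all but 3. So r8c8=3.
Step 14. [r5c8∈{2}] nothing but 2 survives at r5c8 ⇒ r5c8=2.
Step 15. [r3c8∈{8}] r3c8 is down to just 8 ⇒ r3c8=8.
Step 16. [r9c1∈{1}] nothing but 1 survives at r9c1. So r9c1=1.
Step 17. [r7c1∈{3}] r7c1's peers cover all but 3 ⇒ r7c1=3.
Step 18. [r2c4∈{7}] nothing but 7 survives at r2c4. So r2c4=7.
Step 19. [r4c1∈{8}] nothing but 8 survives at r4c1, so r4c1=8.
Step 20. [r2c9∈{3}] r2c9's peers cover all but 3, so r2c9=3.
Step 21. [r3c7∈{6}] nothing but 6 survives at r3c7, so r3c7=6.
Step 22. [r1c6∈{8}] r1c6 has the single candidate 8, so r1c6=8.
Step 23. [r6c5∈{9}] r6c5's peers cover all but 9 ⇒ r6c5=9.
Step 24. [r7c6∈{2}] r7c6 is down to just 2 ⇒ r7c6=2.
Step 25. [r8c2∈{8}] r8c2's peers cover all but 8 ⇒ r8c2=8.
Step 26. [r4c3∈{5}] nothing but 5 survives at r4c3, so r4c3=5.
Step 27. [r5c1∈{7}] only 7 remains possible at r5c1 ⇒ r5c1=7.
Step 28. [r9c2∈{5}] only 5 remains possible at r9c2, so r9c2=5.
Step 29. [r8c3∈{6}] r8c3's peers cover all but 6 ⇒ r8c3=6.
Step 30. [r1c7∈{1}] r1c7 has the single candidate 1 ⇒ r1c7=1.
Step 31. [r5c6∈{4}] nothing but 4 survives at r5c6. So r5c6=4.
Step 32. [r9c5∈{6}] r9c5 has the single candidate 6. So r9c5=6.
Step 33. [r3c9∈{2}] only 2 remains possible at r3c9. So r3c9=2.
Step 34. [r6c8∈{1}] r6c8 is down to just 1, so r6c8=1.
Step 35. [r6c2∈{3}] r6c2's peers cover all but 3. So r6c2=3.
Step 36. [r2c7∈{9}] r2c7 is down to just 9. So r2c7=9.
Step 37. [r2c8∈{4}] only 4 remains possible at r2c8 ⇒ r2c8=4.

Answer: 9 4 3 6 2 8 1 5 7 / 6 2 8 7 5 1 9 4 3 / 5 1 7 3 4 9 6 8 2 / 8 6 5 2 1 7 3 9 4 / 7 9 1 5 3 4 8 2 6 / 4 3 2 8 9 6 7 1 5 / 3 7 4 1 8 2 5 6 9 / 2 8 6 9 7 5 4 3 1 / 1 5 9 4 6 3 2 7 8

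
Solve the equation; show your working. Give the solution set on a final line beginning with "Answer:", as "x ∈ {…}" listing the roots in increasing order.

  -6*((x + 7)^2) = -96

Step 1. [-6*((x + 7)^2) = -96] leading coefficient -6: divide by -6. So div: (x + 7)^2 = 16.
Step 2. [(x + 7)^2 = 16] LHS squared, RHS 16 ≥ 0: apply √ (±), so sqrt: x + 7 = 4 or -4.
Step 3. [x + 7 = 4 or -4] the outer +7 inverts by subtracting 7, so sub: x = -3 or -11.

Answer: x ∈ {-11, -3}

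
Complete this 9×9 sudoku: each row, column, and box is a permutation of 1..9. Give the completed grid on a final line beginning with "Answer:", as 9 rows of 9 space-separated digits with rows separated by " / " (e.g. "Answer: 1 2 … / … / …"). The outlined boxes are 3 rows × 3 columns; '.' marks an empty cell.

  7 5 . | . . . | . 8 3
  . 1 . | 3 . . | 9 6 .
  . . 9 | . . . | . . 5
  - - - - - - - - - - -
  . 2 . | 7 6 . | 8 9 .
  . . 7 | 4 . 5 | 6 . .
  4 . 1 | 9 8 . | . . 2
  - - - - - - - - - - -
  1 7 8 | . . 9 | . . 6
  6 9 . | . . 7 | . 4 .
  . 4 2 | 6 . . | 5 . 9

Step 1. [r9c1∈{3}] r9c1 is down to just 3, so r9c1=3.
Step 2. [r9c5∈{1}] r9c5 is down to just 1. So r9c5=1.
Step 3. [r5c5∈{2,3}] 2 has one home in row 5: r5c5, so r5c5=2.
Step 4. [r7c5∈{3,4,5}] 4 has one home in row 7: r7c5 ⇒ r7c5=4.
Step 5. [r4c3∈{3,5}] across col 3, 3 lands solely at r4c3 ⇒ r4c3=3.
Step 6. [r5c8∈{1,3}] r5c8 is the only open cell in row 5 admitting 3 ⇒ r5c8=3.
Step 7. [r3c8∈{1,2,7}] across col 8, 1 lands solely at r3c8, so r3c8=1.
Step 8. [r7c8∈{2}] only 2 remains possible at r7c8. So r7c8=2.
Step 9. [r8c4∈{2,5,8}] row 8 places 2 nowhere but r8c4. So r8c4=2.
Step 10. [r3c4∈{8}] r3c4 has the single candidate 8. So r3c4=8.
Step 11. [r3c1∈{2}] nothing but 2 survives at r3c1 ⇒ r3c1=2.
Step 12. [r2c3∈{4}] r2c3's peers cover all but 4 ⇒ r2c3=4.
Step 13. [r8c7∈{1,3}] r8c7 is the only open cell in col 7 admitting 1. So r8c7=1.
Step 14. [r2c9∈{7}] r2c9 is down to just 7. So r2c9=7.
Step 15. [r4c6∈{1}] r4c6 has the single candidate 1. So r4c6=1.
Step 16. [r1c3∈{6}] r1c3's peers cover all but 6. So r1c3=6.
Step 17. [r3c7∈{4}] r3c7 is down to just 4, so r3c7=4.
Step 18. [r7c4∈{5}] r7c4 is down to just 5. So r7c4=5.
Step 19. [r2c1∈{8}] r2c1's peers cover all but 8. So r2c1=8.
Step 20. [r6c8∈{5,7}] in row 6, 5 fits only at r6c8 ⇒ r6c8=5.
Step 21. [r1c6∈{2,4}] r1c6 is the only open cell in row 1 admitting 4, so r1c6=4.
Step 22. [r9c8∈{7}] r9c8 is down to just 7 ⇒ r9c8=7.
Step 23. [r4c1∈{5}] r4c1 has the single candidate 5, so r4c1=5.
Step 24. [r3c5∈{7}] nothing but 7 survives at r3c5 ⇒ r3c5=7.
Step 25. [r8c3∈{5}] r8c3 has the single candidate 5, so r8c3=5.
Step 26. [r4c9∈{4}] r4c9 has the single candidate 4. So r4c9=4.
Step 27. [r6c7∈{7}] r6c7's peers cover all but 7. So r6c7=7.
Step 28. [r5c9∈{1}] r5c9 is down to just 1, so r5c9=1.
Step 29. [r1c4∈{1}] only 1 remains possible at r1c4. So r1c4=1.
Step 30. [r8c9∈{8}] r8c9's peers cover all but 8, so r8c9=8.
Step 31. [r5c1∈{9}] nothing but 9 survives at r5c1. So r5c1=9.
Step 32. [r5c2∈{8}] nothing but 8 survives at r5c2, so r5c2=8.
Step 33. [r3c6∈{6}] nothing but 6 survives at r3c6, so r3c6=6.
Step 34. [r1c7∈{2}] only 2 remains possible at r1c7, so r1c7=2.
Step 35. [r6c2∈{6}] only 6 remains possible at r6c2 ⇒ r6c2=6.
Step 36. [r1c5∈{9}] r1c5 has the single candidate 9. So r1c5=9.
Step 37. [r7c7∈{3}] r7c7 has the single candidate 3, so r7c7=3.
Step 38. [r2c5∈{5}] r2c5 is down to just 5, so r2c5=5.
Step 39. [r9c6∈{8}] r9c6 has the single candidate 8. So r9c6=8.
Step 40. [r6c6∈{3}] only 3 remains possible at r6c6. So r6c6=3.
Step 41. [r8c5∈{3}] nothing but 3 survives at r8c5. So r8c5=3.
Step 42. [r2c6∈{2}] only 2 remains possible at r2c6, so r2c6=2.
Step 43. [r3c2∈{3}] only 3 remains possible at r3c2 ⇒ r3c2=3.

Answer: 7 5 6 1 9 4 2 8 3 / 8 1 4 3 5 2 9 6 7 / 2 3 9 8 7 6 4 1 5 / 5 2 3 7 6 1 8 9 4 / 9 8 7 4 2 5 6 3 1 / 4 6 1 9 8 3 7 5 2 / 1 7 8 5 4 9 3 2 6 / 6 9 5 2 3 7 1 4 8 / 3 4 2 6 1 8 5 7 9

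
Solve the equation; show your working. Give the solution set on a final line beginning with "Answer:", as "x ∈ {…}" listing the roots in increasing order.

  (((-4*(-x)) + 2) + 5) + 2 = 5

Step 1. [(((-4*(-x)) + 2) + 5) + 2 = 5] the outer +2 inverts by subtracting 2, so sub: ((-4*(-x)) + 2) + 5 = 3.
Step 2. [((-4*(-x)) + 2) + 5 = 3] +5 is outermost — subtract 5 both sides, so sub: (-4*(-x)) + 2 = -2.
Step 3. [(-4*(-x)) + 2 = -2] subtract 2: x sits inside (… + 2), so sub: -4*(-x) = -4.
Step 4. [-4*(-x) = -4] divide by the outer -4, so div: -x = 1.
Step 5. [-x = 1] flip signs both sides, so neg: x = -1.

Answer: x ∈ {-1}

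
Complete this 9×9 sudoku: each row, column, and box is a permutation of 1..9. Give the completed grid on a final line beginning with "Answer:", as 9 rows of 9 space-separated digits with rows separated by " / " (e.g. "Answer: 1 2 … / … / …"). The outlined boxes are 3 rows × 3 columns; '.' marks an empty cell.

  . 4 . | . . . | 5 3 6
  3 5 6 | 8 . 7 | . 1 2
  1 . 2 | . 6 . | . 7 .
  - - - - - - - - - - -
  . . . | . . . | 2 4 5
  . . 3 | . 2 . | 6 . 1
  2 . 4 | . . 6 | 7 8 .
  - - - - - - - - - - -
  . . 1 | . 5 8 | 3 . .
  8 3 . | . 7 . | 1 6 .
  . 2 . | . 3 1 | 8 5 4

Step 1. [r8c9∈{9}] r8c9 is down to just 9. So r8c9=9.
Step 2. [r6c4∈{1,3,5,9}] across row 6, 5 lands solely at r6c4. So r6c4=5.
Step 3. [r5c2∈{7,8,9}] row 5 places 8 nowhere but r5c2. So r5c2=8.
Step 4. [r3c2∈{9}] r3c2 is down to just 9. So r3c2=9.
Step 5. [r6c5∈{1,9}] across row 6, 9 lands solely at r6c5 ⇒ r6c5=9.
Step 6. [r1c1∈{7}] r1c1 is down to just 7. So r1c1=7.
Step 7. [r5c6∈{4}] nothing but 4 survives at r5c6 ⇒ r5c6=4.
Step 8. [r7c1∈{4,6,9}] col 1 places 4 nowhere but r7c1 ⇒ r7c1=4.
Step 9. [r7c4∈{2,6,9}] r7c4 is the only open cell in row 7 admitting 9. So r7c4=9.
Step 10. [r7c2∈{6,7}] in row 7, 6 fits only at r7c2. So r7c2=6.
Step 11. [r4c2∈{1,7}] col 2 places 7 nowhere but r4c2. So r4c2=7.
Step 12. [r9c1∈{9}] r9c1 has the single candidate 9. So r9c1=9.
Step 13. [r8c4∈{2,4}] 4 has one home in row 8: r8c4 ⇒ r8c4=4.
Step 14. [r1c4∈{1,2}] r1c4 is the only open cell in col 4 admitting 2, so r1c4=2.
Step 15. [r4c6∈{3}] nothing but 3 survives at r4c6. So r4c6=3.
Step 16. [r1c5∈{1}] nothing but 1 survives at r1c5, so r1c5=1.
Step 17. [r2c7∈{4,9}] 9 has one home in row 2: r2c7 ⇒ r2c7=9.
Step 18. [r4c4∈{1}] r4c4's peers cover all but 1, so r4c4=1.
Step 19. [r8c6∈{2}] only 2 remains possible at r8c6 ⇒ r8c6=2.
Step 20. [r8c3∈{5}] r8c3's peers cover all but 5. So r8c3=5.
Step 21. [r7c8∈{2}] only 2 remains possible at r7c8. So r7c8=2.
Step 22. [r5c1∈{5}] r5c1 is down to just 5. So r5c1=5.
Step 23. [r2c5∈{4}] r2c5 is down to just 4, so r2c5=4.
Step 24. [r1c3∈{8}] r1c3 is down to just 8, so r1c3=8.
Step 25. [r9c4∈{6}] nothing but 6 survives at r9c4. So r9c4=6.
Step 26. [r9c3∈{7}] r9c3's peers cover all but 7, so r9c3=7.
Step 27. [r4c5∈{8}] nothing but 8 survives at r4c5, so r4c5=8.
Step 28. [r6c2∈{1}] nothing but 1 survives at r6c2 ⇒ r6c2=1.
Step 29. [r5c8∈{9}] r5c8 is down to just 9, so r5c8=9.
Step 30. [r3c4∈{3}] r3c4 is down to just 3, so r3c4=3.
Step 31. [r5c4∈{7}] only 7 remains possible at r5c4 ⇒ r5c4=7.
Step 32. [r3c7∈{4}] only 4 remains possible at r3c7. So r3c7=4.
Step 33. [r4c3∈{9}] r4c3 has the single candidate 9 ⇒ r4c3=9.
Step 34. [r7c9∈{7}] r7c9 has the single candidate 7 ⇒ r7c9=7.
Step 35. [r4c1∈{6}] r4c1 is down to just 6, so r4c1=6.
Step 36. [r1c6∈{9}] r1c6 has the single candidate 9. So r1c6=9.
Step 37. [r3c6∈{5}] r3c6 is down to just 5. So r3c6=5.
Step 38. [r3c9∈{8}] only 8 remains possible at r3c9. So r3c9=8.
Step 39. [r6c9∈{3}] only 3 remains possible at r6c9 ⇒ r6c9=3.

Answer: 7 4 8 2 1 9 5 3 6 / 3 5 6 8 4 7 9 1 2 / 1 9 2 3 6 5 4 7 8 / 6 7 9 1 8 3 2 4 5 / 5 8 3 7 2 4 6 9 1 / 2 1 4 5 9 6 7 8 3 / 4 6 1 9 5 8 3 2 7 / 8 3 5 4 7 2 1 6 9 / 9 2 7 6 3 1 8 5 4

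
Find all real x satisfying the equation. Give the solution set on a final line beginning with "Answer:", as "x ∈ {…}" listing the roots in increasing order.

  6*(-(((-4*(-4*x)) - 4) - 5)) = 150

Step 1. [6*(-(((-4*(-4*x)) - 4) - 5)) = 150] divide by the outer 6. So div: -(((-4*(-4*x)) - 4) - 5) = 25.
Step 2. [-(((-4*(-4*x)) - 4) - 5) = 25] flip signs both sides, so neg: ((-4*(-4*x)) - 4) - 5 = -25.
Step 3. [((-4*(-4*x)) - 4) - 5 = -25] 5 comes off first (add 5), so sub: (-4*(-4*x)) - 4 = -20.
Step 4. [(-4*(-4*x)) - 4 = -20] common factor -4 (LHS and -20) — divide through. So factor: (-4*x) + 1 = 5.
Step 5. [(-4*x) + 1 = 5] 1 comes off first (subtract 1), so sub: -4*x = 4.
Step 6. [-4*x = 4] divide by the outer -4 ⇒ div: x = -1.

Answer: x ∈ {-1}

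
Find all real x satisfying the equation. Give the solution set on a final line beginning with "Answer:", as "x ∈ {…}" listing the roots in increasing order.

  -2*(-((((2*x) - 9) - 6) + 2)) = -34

Step 1. [-2*(-((((2*x) - 9) - 6) + 2)) = -34] divide by the outer -2, so div: -((((2*x) - 9) - 6) + 2) = 17.
Step 2. [-((((2*x) - 9) - 6) + 2) = 17] flip signs both sides, so neg: (((2*x) - 9) - 6) + 2 = -17.
Step 3. [(((2*x) - 9) - 6) + 2 = -17] subtract 2: x sits inside (… + 2). So sub: ((2*x) - 9) - 6 = -19.
Step 4. [((2*x) - 9) - 6 = -19] -6 is outermost — add 6 both sides ⇒ sub: (2*x) - 9 = -13.
Step 5. [(2*x) - 9 = -13] add 9: x sits inside (… - 9), so sub: 2*x = -4.
Step 6. [2*x = -4] 2 out front; divide by 2, so div: x = -2.

Answer: x ∈ {-2}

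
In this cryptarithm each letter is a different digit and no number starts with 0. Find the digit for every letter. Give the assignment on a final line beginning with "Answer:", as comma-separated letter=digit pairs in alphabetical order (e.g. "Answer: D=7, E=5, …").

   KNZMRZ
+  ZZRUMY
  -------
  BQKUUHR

Step 1. [col 1: Z + Y ≡ R (mod 10)] several values work for Z in column 1 (Z + Y ≡ R (mod 10), carry-in 0); try Z=5. So Z=5.
Step 2. [col 1: Z + Y ≡ R (mod 10)] no forcing yet in column 1 (carry-in 0); R=7 is free and consistent — try it ⇒ R=7.
Step 3. [B] adding two 6-digit numbers gives at most 6+1 digits, and here it does — B is that final carry and must be 1. So B=1.
Step 4. [col 1: Z + Y ≡ R (mod 10)] in column 1 we have Z+Y≡R with carry-in 0; given Z=5, R=7 and digits 1,5,7 already taken and all letters distinct, that pins Y to 2. So Y=2.
Step 5. [col 2: R + M ≡ H (mod 10)] several values work for M in column 2 (R + M ≡ H (mod 10), carry-in 0); try M=9, so M=9.
Step 6. [col 2: R + M ≡ H (mod 10)] column 2: given R=7, M=9, carry-in 0, and digits 1,2,5,7,9 already taken and all letters distinct, R+M≡H (mod 10) forces H=6. So H=6.
Step 7. [col 3: M + U ≡ U (mod 10)] column 3 (M + U ≡ U (mod 10), carry-in 1) doesn't pin U yet; pick U=3 and continue. So U=3.
Step 8. [col 5: N + Z ≡ K (mod 10)] N=8 is one option consistent with column 5 (N + Z ≡ K (mod 10), carry-in 1) — take it ⇒ N=8.
Step 9. [col 5: N + Z ≡ K (mod 10)] column 5 reads N+Z+carry(1)=K with N=8, Z=5; with digits 1,2,3,5,6,7,8,9 already taken and all letters distinct, the only value for K is 4 ⇒ K=4.
Step 10. [col 6: K + Z ≡ Q (mod 10)] in column 6 we have K+Z≡Q with carry-in 1; given K=4, Z=5 and digits 1,2,3,4,5,6,7,8,9 already taken and all letters distinct, that pins Q to 0, so Q=0.

Answer: B=1, H=6, K=4, M=9, N=8, Q=0, R=7, U=3, Y=2, Z=5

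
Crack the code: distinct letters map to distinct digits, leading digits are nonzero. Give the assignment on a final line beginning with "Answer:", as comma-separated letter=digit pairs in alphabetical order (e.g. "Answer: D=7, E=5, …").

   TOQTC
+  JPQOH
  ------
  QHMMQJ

Step 1. [col 1: C + H ≡ J (mod 10)] J=8 is one option consistent with column 1 (C + H ≡ J (mod 10), carry-in 0) — take it. So J=8.
Step 2. [Q] adding two 5-digit numbers gives at most 5+1 digits, and here it does — Q is that final carry and must be 1. So Q=1.
Step 3. [col 1: C + H ≡ J (mod 10)] H=6 is one option consistent with column 1 (C + H ≡ J (mod 10), carry-in 0) — take it, so H=6.
Step 4. [col 1: C + H ≡ J (mod 10)] column 1 reads C+H+carry(0)=J with H=6, J=8; with digits 1,6,8 already taken and all letters distinct, the only value for C is 2. So C=2.
Step 5. [col 2: T + O ≡ Q (mod 10)] column 2 (T + O ≡ Q (mod 10), carry-in 0) doesn't pin T yet; pick T=7 and continue. So T=7.
Step 6. [col 2: T + O ≡ Q (mod 10)] column 2 reads T+O+carry(0)=Q with T=7, Q=1; with digits 1,2,6,7,8 already taken and all letters distinct, the only value for O is 4. So O=4.
Step 7. [col 3: Q + Q ≡ M (mod 10)] in column 3 we have Q+Q≡M with carry-in 1; given Q=1 and digits 1,2,4,6,7,8 already taken and all letters distinct, that pins M to 3. So M=3.
Step 8. [col 4: O + P ≡ M (mod 10)] in column 4 we have O+P≡M with carry-in 0; given O=4, M=3 and digits 1,2,3,4,6,7,8 already taken and all letters distinct, that pins P to 9, so P=9.

Answer: C=2, H=6, J=8, M=3, O=4, P=9, Q=1, T=7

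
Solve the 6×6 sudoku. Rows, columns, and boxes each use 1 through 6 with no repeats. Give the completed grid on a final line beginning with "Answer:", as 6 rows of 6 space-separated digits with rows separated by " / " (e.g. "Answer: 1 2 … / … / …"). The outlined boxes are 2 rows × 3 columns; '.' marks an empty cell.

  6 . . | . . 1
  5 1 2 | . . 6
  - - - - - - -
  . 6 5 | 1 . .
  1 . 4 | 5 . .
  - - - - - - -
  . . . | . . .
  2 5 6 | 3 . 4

Step 1. [r1c2∈{3,4}] in box 1, 4 fits only at r1c2, so r1c2=4.
Step 2. [r2c5∈{3,4}] in row 2, 3 fits only at r2c5 ⇒ r2c5=3.
Step 3. [r5c2∈{3}] r5c2 has the single candidate 3. So r5c2=3.
Step 4. [r5c4∈{2,6}] 6 has one home in col 4: r5c4, so r5c4=6.
Step 5. [r1c5∈{2,5}] r1c5 is the only open cell in row 1 admitting 5 ⇒ r1c5=5.
Step 6. [r4c6∈{2,3}] in row 4, 3 fits only at r4c6 ⇒ r4c6=3.
Step 7. [r3c6∈{2}] r3c6 has the single candidate 2, so r3c6=2.
Step 8. [r6c5∈{1}] r6c5 is down to just 1 ⇒ r6c5=1.
Step 9. [r4c2∈{2}] nothing but 2 survives at r4c2, so r4c2=2.
Step 10. [r5c6∈{5}] nothing but 5 survives at r5c6 ⇒ r5c6=5.
Step 11. [r5c5∈{2}] r5c5 is down to just 2 ⇒ r5c5=2.
Step 12. [r5c3∈{1}] r5c3 has the single candidate 1 ⇒ r5c3=1.
Step 13. [r1c4∈{2}] nothing but 2 survives at r1c4. So r1c4=2.
Step 14. [r3c1∈{3}] nothing but 3 survives at r3c1. So r3c1=3.
Step 15. [r4c5∈{6}] only 6 remains possible at r4c5, so r4c5=6.
Step 16. [r5c1∈{4}] r5c1's peers cover all but 4 ⇒ r5c1=4.
Step 17. [r2c4∈{4}] nothing but 4 survives at r2c4 ⇒ r2c4=4.
Step 18. [r1c3∈{3}] only 3 remains possible at r1c3 ⇒ r1c3=3.
Step 19. [r3c5∈{4}] r3c5 is down to just 4, so r3c5=4.

Answer: 6 4 3 2 5 1 / 5 1 2 4 3 6 / 3 6 5 1 4 2 / 1 2 4 5 6 3 / 4 3 1 6 2 5 / 2 5 6 3 1 4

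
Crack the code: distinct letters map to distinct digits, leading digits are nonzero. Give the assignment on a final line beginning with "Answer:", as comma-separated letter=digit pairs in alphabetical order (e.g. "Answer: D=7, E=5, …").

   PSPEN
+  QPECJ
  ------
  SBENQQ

Step 1. [col 1: N + J ≡ Q (mod 10)] N=5 is one option consistent with column 1 (N + J ≡ Q (mod 10), carry-in 0) — take it, so N=5.
Step 2. [col 1: N + J ≡ Q (mod 10)] column 1 (N + J ≡ Q (mod 10), carry-in 0) doesn't pin Q yet; pick Q=7 and continue, so Q=7.
Step 3. [S] S is the leading digit of a 6-digit sum of two 5-digit numbers; the final carry is exactly 1 ⇒ S=1.
Step 4. [col 1: N + J ≡ Q (mod 10)] column 1: given N=5, Q=7, carry-in 0, and digits 1,5,7 already taken and all letters distinct, N+J≡Q (mod 10) forces J=2. So J=2.
Step 5. [col 2: E + C ≡ Q (mod 10)] several values work for C in column 2 (E + C ≡ Q (mod 10), carry-in 0); try C=9 ⇒ C=9.
Step 6. [col 2: E + C ≡ Q (mod 10)] column 2: given C=9, Q=7, carry-in 0, and digits 1,2,5,7,9 already taken and all letters distinct, E+C≡Q (mod 10) forces E=8 ⇒ E=8.
Step 7. [col 3: P + E ≡ N (mod 10)] column 3: given E=8, N=5, carry-in 1, and digits 1,2,5,7,8,9 already taken and all letters distinct, P+E≡N (mod 10) forces P=6 ⇒ P=6.
Step 8. [col 5: P + Q ≡ B (mod 10)] column 5: given P=6, Q=7, carry-in 0, and digits 1,2,5,6,7,8,9 already taken and all letters distinct, P+Q≡B (mod 10) forces B=3 ⇒ B=3.

Answer: B=3, C=9, E=8, J=2, N=5, P=6, Q=7, S=1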